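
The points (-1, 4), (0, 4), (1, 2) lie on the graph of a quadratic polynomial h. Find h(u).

Using the Lagrange interpolation formula with nodes -1, 0, 1:
  L_0(u) = u(u - 1) / 2
  L_1(u) = (u + 1)(u - 1) / -1
  L_2(u) = (u + 1)u / 2
Then h(u) = 4·L_0(u) + 4·L_1(u) + 2·L_2(u).
Expanding and collecting terms gives h(u) = -u^2 - u + 4.
Check: h(0) = 4. ✓

h(u) = -u^2 - u + 4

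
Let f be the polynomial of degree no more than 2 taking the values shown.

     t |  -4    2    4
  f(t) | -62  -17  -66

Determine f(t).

Write f(t) = at^2 + bt + c. Substituting each data point gives a linear system:
  16a - 4b + c = -62
  4a + 2b + c = -17
  16a + 4b + c = -66
Solving the system yields a = -4, b = -1/2, c = 0.
So f(t) = -4t² - (1/2)t.
Check: f(2) = -17. ✓

f(t) = -4t^2 - (1/2)t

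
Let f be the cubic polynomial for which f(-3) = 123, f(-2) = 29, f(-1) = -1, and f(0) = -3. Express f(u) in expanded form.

f(u) = -6u^3 - 4u^2 - 3

Write f(u) = au^3 + bu^2 + cu + d. Substituting each data point gives a linear system:
  -27a + 9b - 3c + d = 123
  -8a + 4b - 2c + d = 29
  -a + b - c + d = -1
  d = -3
Solving the system yields a = -6, b = -4, c = 0, d = -3.
So f(u) = -6u^3 - 4u^2 - 3.
Check: f(0) = -3. ✓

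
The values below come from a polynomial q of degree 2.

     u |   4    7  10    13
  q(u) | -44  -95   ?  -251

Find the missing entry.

-164

The 3 known points determine the degree-2 polynomial uniquely.
Write q(u) = au^2 + bu + c. Substituting each data point gives a linear system:
  16a + 4b + c = -44
  49a + 7b + c = -95
  169a + 13b + c = -251
Solving the system yields a = -1, b = -6, c = -4.
So q(u) = -u² - 6u - 4.
Then q(10) = -164.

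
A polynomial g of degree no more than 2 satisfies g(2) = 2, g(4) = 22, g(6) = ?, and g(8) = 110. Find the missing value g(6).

58

On equispaced nodes a degree-2 polynomial has vanishing third forward difference, so
  - g(2) + 3·g(4) - 3·g(6) + g(8) = 0.
Substituting the known values and solving for g(6):
  -3·g(6) = -174
  g(6) = 58.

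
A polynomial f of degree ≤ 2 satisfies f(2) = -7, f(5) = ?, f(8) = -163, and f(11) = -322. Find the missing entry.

-58

The 3 known points determine the degree-2 polynomial uniquely.
Write f(x) = ax^2 + bx + c. Substituting each data point gives a linear system:
  4a + 2b + c = -7
  64a + 8b + c = -163
  121a + 11b + c = -322
Solving the system yields a = -3, b = 4, c = -3.
So f(x) = -3x^2 + 4x - 3.
Then f(5) = -58.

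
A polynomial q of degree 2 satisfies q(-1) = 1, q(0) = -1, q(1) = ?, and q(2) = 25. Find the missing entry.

On equispaced nodes a degree-2 polynomial has vanishing third forward difference, so
  - q(-1) + 3·q(0) - 3·q(1) + q(2) = 0.
Substituting the known values and solving for q(1):
  -3·q(1) = -21
  q(1) = 7.

7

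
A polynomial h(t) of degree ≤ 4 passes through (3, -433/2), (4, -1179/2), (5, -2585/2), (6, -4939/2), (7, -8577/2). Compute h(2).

Using the Lagrange interpolation formula with nodes 3, 4, 5, 6, 7:
  L_0(t) = (t - 4)(t - 5)(t - 6)(t - 7) / 24
  L_1(t) = (t - 3)(t - 5)(t - 6)(t - 7) / -6
  L_2(t) = (t - 3)(t - 4)(t - 6)(t - 7) / 4
  L_3(t) = (t - 3)(t - 4)(t - 5)(t - 7) / -6
  L_4(t) = (t - 3)(t - 4)(t - 5)(t - 6) / 24
Then h(t) = -433/2·L_0(t) - 1179/2·L_1(t) - 2585/2·L_2(t) - 4939/2·L_3(t) - 8577/2·L_4(t).
Expanding and collecting terms gives h(t) = -t⁴ - 6t³ + 4t² - 4t + 5/2.
Evaluating at t = 2: h(2) = -107/2.

-107/2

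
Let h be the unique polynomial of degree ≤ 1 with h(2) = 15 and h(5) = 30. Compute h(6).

Write h(u) = au + b. Substituting each data point gives a linear system:
  2a + b = 15
  5a + b = 30
Solving the system yields a = 5, b = 5.
So h(u) = 5u + 5.
Then h(6) = 35.

35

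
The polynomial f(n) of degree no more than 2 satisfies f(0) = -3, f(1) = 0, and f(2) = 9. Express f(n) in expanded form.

Write f(n) = an^2 + bn + c. Substituting each data point gives a linear system:
  c = -3
  a + b + c = 0
  4a + 2b + c = 9
Solving the system yields a = 3, b = 0, c = -3.
So f(n) = 3n^2 - 3.
Check: f(2) = 9. ✓

f(n) = 3n^2 - 3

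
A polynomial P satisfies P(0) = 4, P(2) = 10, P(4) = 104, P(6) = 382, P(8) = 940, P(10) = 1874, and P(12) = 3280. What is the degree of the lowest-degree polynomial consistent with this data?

3

Forward differences of the values at t = 0, 2, 4, 6, 8, 10, 12:
  P  : 4  10  104  382  940  1874  3280
  Δ  : 6  94  278  558  934  1406
  Δ^2: 88  184  280  376  472
  Δ^3: 96  96  96  96
  Δ^4: 0  0  0
  Δ^5: 0  0
  Δ^6: 0
The third differences are constant (96) and nonzero, while all higher differences vanish, so the minimal degree is 3.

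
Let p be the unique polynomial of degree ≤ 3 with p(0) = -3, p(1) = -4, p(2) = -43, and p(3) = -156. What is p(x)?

Write p(x) = ax^3 + bx^2 + cx + d. Substituting each data point gives a linear system:
  d = -3
  a + b + c + d = -4
  8a + 4b + 2c + d = -43
  27a + 9b + 3c + d = -156
Solving the system yields a = -6, b = -1, c = 6, d = -3.
So p(x) = -6x³ - x² + 6x - 3.
Check: p(1) = -4. ✓

p(x) = -6x^3 - x^2 + 6x - 3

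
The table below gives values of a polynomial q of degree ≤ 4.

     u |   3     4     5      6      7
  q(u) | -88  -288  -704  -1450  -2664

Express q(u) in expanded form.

Using the Lagrange interpolation formula with nodes 3, 4, 5, 6, 7:
  L_0(u) = (u - 4)(u - 5)(u - 6)(u - 7) / 24
  L_1(u) = (u - 3)(u - 5)(u - 6)(u - 7) / -6
  L_2(u) = (u - 3)(u - 4)(u - 6)(u - 7) / 4
  L_3(u) = (u - 3)(u - 4)(u - 5)(u - 7) / -6
  L_4(u) = (u - 3)(u - 4)(u - 5)(u - 6) / 24
Then q(u) = -88·L_0(u) - 288·L_1(u) - 704·L_2(u) - 1450·L_3(u) - 2664·L_4(u).
Expanding and collecting terms gives q(u) = -u⁴ - u³ + u² + 5u - 4.
Check: q(7) = -2664. ✓

q(u) = -u^4 - u^3 + u^2 + 5u - 4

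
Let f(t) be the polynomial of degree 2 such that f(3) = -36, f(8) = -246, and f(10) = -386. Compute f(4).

-62

Using the Lagrange interpolation formula with nodes 3, 8, 10:
  L_0(t) = (t - 8)(t - 10) / 35
  L_1(t) = (t - 3)(t - 10) / -10
  L_2(t) = (t - 3)(t - 8) / 14
Then f(t) = -36·L_0(t) - 246·L_1(t) - 386·L_2(t).
Expanding and collecting terms gives f(t) = -4t^2 + 2t - 6.
Evaluating at t = 4: f(4) = -62.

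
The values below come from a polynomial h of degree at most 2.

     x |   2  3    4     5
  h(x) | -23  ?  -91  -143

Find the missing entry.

On equispaced nodes a degree-2 polynomial has vanishing third forward difference, so
  - h(2) + 3·h(3) - 3·h(4) + h(5) = 0.
Substituting the known values and solving for h(3):
  3·h(3) = -153
  h(3) = -51.

-51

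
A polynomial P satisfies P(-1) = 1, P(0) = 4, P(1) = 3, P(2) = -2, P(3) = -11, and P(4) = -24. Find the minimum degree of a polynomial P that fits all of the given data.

Forward differences of the values at n = -1, 0, 1, 2, 3, 4:
  P  : 1  4  3  -2  -11  -24
  Δ  : 3  -1  -5  -9  -13
  Δ^2: -4  -4  -4  -4
  Δ^3: 0  0  0
  Δ^4: 0  0
  Δ^5: 0
The second differences are constant (-4) and nonzero, while all higher differences vanish, so the minimal degree is 2.

2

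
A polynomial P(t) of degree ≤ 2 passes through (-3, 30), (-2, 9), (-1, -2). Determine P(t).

Write P(t) = at^2 + bt + c. Substituting each data point gives a linear system:
  9a - 3b + c = 30
  4a - 2b + c = 9
  a - b + c = -2
Solving the system yields a = 5, b = 4, c = -3.
So P(t) = 5t^2 + 4t - 3.
Check: P(-3) = 30. ✓

P(t) = 5t^2 + 4t - 3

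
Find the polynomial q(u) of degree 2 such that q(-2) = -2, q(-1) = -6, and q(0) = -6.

Using the Lagrange interpolation formula with nodes -2, -1, 0:
  L_0(u) = (u + 1)u / 2
  L_1(u) = (u + 2)u / -1
  L_2(u) = (u + 2)(u + 1) / 2
Then q(u) = -2·L_0(u) - 6·L_1(u) - 6·L_2(u).
Expanding and collecting terms gives q(u) = 2u^2 + 2u - 6.
Check: q(0) = -6. ✓

q(u) = 2u^2 + 2u - 6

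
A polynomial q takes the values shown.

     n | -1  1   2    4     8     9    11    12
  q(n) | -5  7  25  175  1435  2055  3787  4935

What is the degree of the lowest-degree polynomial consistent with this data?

Divided differences on the nodes -1, 1, 2, 4, 8, 9, 11, 12:
  order 0: -5  7  25  175  1435  2055  3787  4935
  order 1: 6  18  75  315  620  866  1148
  order 2: 4  19  40  61  82  94
  order 3: 3  3  3  3  3
  order 4: 0  0  0  0
  order 5: 0  0  0
  order 6: 0  0
  order 7: 0
The order-3 divided differences are all 3 (nonzero) and every higher order vanishes, so the data lies on a polynomial of degree exactly 3.

3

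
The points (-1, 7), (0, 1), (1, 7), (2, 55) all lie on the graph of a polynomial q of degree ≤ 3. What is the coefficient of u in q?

-5

Write q(u) = au^3 + bu^2 + cu + d. Substituting each data point gives a linear system:
  -a + b - c + d = 7
  d = 1
  a + b + c + d = 7
  8a + 4b + 2c + d = 55
Solving the system yields a = 5, b = 6, c = -5, d = 1.
So q(u) = 5u³ + 6u² - 5u + 1.
The coefficient of u is -5.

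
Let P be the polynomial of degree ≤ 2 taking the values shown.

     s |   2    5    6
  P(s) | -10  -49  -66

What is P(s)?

P(s) = -s^2 - 6s + 6

Write P(s) = as^2 + bs + c. Substituting each data point gives a linear system:
  4a + 2b + c = -10
  25a + 5b + c = -49
  36a + 6b + c = -66
Solving the system yields a = -1, b = -6, c = 6.
So P(s) = -s² - 6s + 6.
Check: P(6) = -66. ✓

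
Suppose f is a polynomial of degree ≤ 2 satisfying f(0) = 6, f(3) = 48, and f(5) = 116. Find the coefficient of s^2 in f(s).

Write f(s) = as^2 + bs + c. Substituting each data point gives a linear system:
  c = 6
  9a + 3b + c = 48
  25a + 5b + c = 116
Solving the system yields a = 4, b = 2, c = 6.
So f(s) = 4s^2 + 2s + 6.
The leading coefficient is 4.

4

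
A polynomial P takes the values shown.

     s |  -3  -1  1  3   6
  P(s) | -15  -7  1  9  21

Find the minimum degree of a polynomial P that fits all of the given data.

Divided differences on the nodes -3, -1, 1, 3, 6:
  order 0: -15  -7  1  9  21
  order 1: 4  4  4  4
  order 2: 0  0  0
  order 3: 0  0
  order 4: 0
The order-1 divided differences are all 4 (nonzero) and every higher order vanishes, so the data lies on a polynomial of degree exactly 1.

1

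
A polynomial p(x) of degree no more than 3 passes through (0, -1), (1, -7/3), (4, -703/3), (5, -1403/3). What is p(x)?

Using the Lagrange interpolation formula with nodes 0, 1, 4, 5:
  L_0(x) = (x - 1)(x - 4)(x - 5) / -20
  L_1(x) = x(x - 4)(x - 5) / 12
  L_2(x) = x(x - 1)(x - 5) / -12
  L_3(x) = x(x - 1)(x - 4) / 20
Then p(x) = -1·L_0(x) - 7/3·L_1(x) - 703/3·L_2(x) - 1403/3·L_3(x).
Expanding and collecting terms gives p(x) = -4x³ + x² + (5/3)x - 1.
Check: p(4) = -703/3. ✓

p(x) = -4x^3 + x^2 + (5/3)x - 1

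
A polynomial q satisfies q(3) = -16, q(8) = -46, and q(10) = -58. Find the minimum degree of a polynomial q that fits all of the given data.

Divided differences on the nodes 3, 8, 10:
  order 0: -16  -46  -58
  order 1: -6  -6
  order 2: 0
The order-1 divided differences are all -6 (nonzero) and every higher order vanishes, so the data lies on a polynomial of degree exactly 1.

1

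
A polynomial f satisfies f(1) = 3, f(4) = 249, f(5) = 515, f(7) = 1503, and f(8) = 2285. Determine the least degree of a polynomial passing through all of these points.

3

Divided differences on the nodes 1, 4, 5, 7, 8:
  order 0: 3  249  515  1503  2285
  order 1: 82  266  494  782
  order 2: 46  76  96
  order 3: 5  5
  order 4: 0
The order-3 divided differences are all 5 (nonzero) and every higher order vanishes, so the data lies on a polynomial of degree exactly 3.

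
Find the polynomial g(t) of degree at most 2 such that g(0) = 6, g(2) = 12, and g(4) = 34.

g(t) = 2t^2 - t + 6

Using the Lagrange interpolation formula with nodes 0, 2, 4:
  L_0(t) = (t - 2)(t - 4) / 8
  L_1(t) = t(t - 4) / -4
  L_2(t) = t(t - 2) / 8
Then g(t) = 6·L_0(t) + 12·L_1(t) + 34·L_2(t).
Expanding and collecting terms gives g(t) = 2t^2 - t + 6.
Check: g(0) = 6. ✓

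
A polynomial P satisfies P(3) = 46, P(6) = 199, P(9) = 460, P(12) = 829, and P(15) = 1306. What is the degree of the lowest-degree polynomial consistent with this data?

Forward differences of the values at u = 3, 6, 9, 12, 15:
  P  : 46  199  460  829  1306
  Δ  : 153  261  369  477
  Δ^2: 108  108  108
  Δ^3: 0  0
  Δ^4: 0
The second differences are constant (108) and nonzero, while all higher differences vanish, so the minimal degree is 2.

2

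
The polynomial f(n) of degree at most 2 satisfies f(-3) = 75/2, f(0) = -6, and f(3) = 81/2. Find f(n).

Using the Lagrange interpolation formula with nodes -3, 0, 3:
  L_0(n) = n(n - 3) / 18
  L_1(n) = (n + 3)(n - 3) / -9
  L_2(n) = (n + 3)n / 18
Then f(n) = 75/2·L_0(n) - 6·L_1(n) + 81/2·L_2(n).
Expanding and collecting terms gives f(n) = 5n^2 + (1/2)n - 6.
Check: f(3) = 81/2. ✓

f(n) = 5n^2 + (1/2)n - 6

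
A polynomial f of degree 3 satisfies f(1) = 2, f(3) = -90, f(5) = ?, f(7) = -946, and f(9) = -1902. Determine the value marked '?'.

-374

The 4 known points determine the degree-3 polynomial uniquely.
Write f(n) = an^3 + bn^2 + cn + d. Substituting each data point gives a linear system:
  a + b + c + d = 2
  27a + 9b + 3c + d = -90
  343a + 49b + 7c + d = -946
  729a + 81b + 9c + d = -1902
Solving the system yields a = -2, b = -6, c = 4, d = 6.
So f(n) = -2n^3 - 6n^2 + 4n + 6.
Then f(5) = -374.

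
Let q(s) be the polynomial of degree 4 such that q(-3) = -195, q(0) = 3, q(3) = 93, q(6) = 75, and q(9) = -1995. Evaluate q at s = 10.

-3757

Forward differences of the values at s = -3, 0, 3, 6, 9:
  q  : -195  3  93  75  -1995
  Δ  : 198  90  -18  -2070
  Δ^2: -108  -108  -2052
  Δ^3: 0  -1944
  Δ^4: -1944
The fourth differences are constant, confirming degree 4.
Interpolating (Newton forward form) and evaluating at s = 10 gives q(10) = -3757.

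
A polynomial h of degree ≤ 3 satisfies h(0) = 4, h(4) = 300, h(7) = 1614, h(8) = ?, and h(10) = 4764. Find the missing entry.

2420

The 4 known points determine the degree-3 polynomial uniquely.
Write h(t) = at^3 + bt^2 + ct + d. Substituting each data point gives a linear system:
  d = 4
  64a + 16b + 4c + d = 300
  343a + 49b + 7c + d = 1614
  1000a + 100b + 10c + d = 4764
Solving the system yields a = 5, b = -3, c = 6, d = 4.
So h(t) = 5t^3 - 3t^2 + 6t + 4.
Then h(8) = 2420.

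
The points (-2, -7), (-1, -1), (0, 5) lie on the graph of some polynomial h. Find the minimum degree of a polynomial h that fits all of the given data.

1

Forward differences of the values at t = -2, -1, 0:
  h  : -7  -1  5
  Δ  : 6  6
  Δ^2: 0
The first differences are constant (6) and nonzero, while all higher differences vanish, so the minimal degree is 1.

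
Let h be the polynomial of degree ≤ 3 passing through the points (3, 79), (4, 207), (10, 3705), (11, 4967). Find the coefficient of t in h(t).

Write h(t) = at^3 + bt^2 + ct + d. Substituting each data point gives a linear system:
  27a + 9b + 3c + d = 79
  64a + 16b + 4c + d = 207
  1000a + 100b + 10c + d = 3705
  1331a + 121b + 11c + d = 4967
Solving the system yields a = 4, b = -3, c = 1, d = -5.
So h(t) = 4t^3 - 3t^2 + t - 5.
The coefficient of t is 1.

1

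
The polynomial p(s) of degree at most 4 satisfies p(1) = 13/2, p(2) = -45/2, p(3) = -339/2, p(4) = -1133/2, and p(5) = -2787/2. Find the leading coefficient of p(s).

Write p(s) = as^4 + bs^3 + cs^2 + ds + e. Substituting each data point gives a linear system:
  a + b + c + d + e = 13/2
  16a + 8b + 4c + 2d + e = -45/2
  81a + 27b + 9c + 3d + e = -339/2
  256a + 64b + 16c + 4d + e = -1133/2
  625a + 125b + 25c + 5d + e = -2787/2
Solving the system yields a = -2, b = -2, c = 3, d = 6, e = 3/2.
So p(s) = -2s^4 - 2s^3 + 3s^2 + 6s + 3/2.
The leading coefficient is -2.

-2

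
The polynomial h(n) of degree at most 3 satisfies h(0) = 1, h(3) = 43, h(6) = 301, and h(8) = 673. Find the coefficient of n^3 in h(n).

Write h(n) = an^3 + bn^2 + cn + d. Substituting each data point gives a linear system:
  d = 1
  27a + 9b + 3c + d = 43
  216a + 36b + 6c + d = 301
  512a + 64b + 8c + d = 673
Solving the system yields a = 1, b = 3, c = -4, d = 1.
So h(n) = n^3 + 3n^2 - 4n + 1.
The leading coefficient is 1.

1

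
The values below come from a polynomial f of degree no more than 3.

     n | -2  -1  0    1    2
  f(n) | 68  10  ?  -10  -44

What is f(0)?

-4

On equispaced nodes a degree-3 polynomial has vanishing fourth forward difference, so
  f(-2) - 4·f(-1) + 6·f(0) - 4·f(1) + f(2) = 0.
Substituting the known values and solving for f(0):
  6·f(0) = -24
  f(0) = -4.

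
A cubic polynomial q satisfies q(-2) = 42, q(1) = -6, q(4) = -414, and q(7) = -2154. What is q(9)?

Forward differences of the values at x = -2, 1, 4, 7:
  q  : 42  -6  -414  -2154
  Δ  : -48  -408  -1740
  Δ^2: -360  -1332
  Δ^3: -972
The third differences are constant, confirming degree 3.
Interpolating (Newton forward form) and evaluating at x = 9 gives q(9) = -4534.

-4534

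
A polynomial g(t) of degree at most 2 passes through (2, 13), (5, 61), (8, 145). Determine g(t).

g(t) = 2t^2 + 2t + 1

Write g(t) = at^2 + bt + c. Substituting each data point gives a linear system:
  4a + 2b + c = 13
  25a + 5b + c = 61
  64a + 8b + c = 145
Solving the system yields a = 2, b = 2, c = 1.
So g(t) = 2t² + 2t + 1.
Check: g(5) = 61. ✓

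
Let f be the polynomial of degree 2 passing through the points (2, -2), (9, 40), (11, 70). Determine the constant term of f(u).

4

Write f(u) = au^2 + bu + c. Substituting each data point gives a linear system:
  4a + 2b + c = -2
  81a + 9b + c = 40
  121a + 11b + c = 70
Solving the system yields a = 1, b = -5, c = 4.
So f(u) = u² - 5u + 4.
The constant term is 4.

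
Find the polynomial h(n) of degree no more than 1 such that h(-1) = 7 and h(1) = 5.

h(n) = -n + 6

Write h(n) = an + b. Substituting each data point gives a linear system:
  -a + b = 7
  a + b = 5
Solving the system yields a = -1, b = 6.
So h(n) = -n + 6.
Check: h(-1) = 7. ✓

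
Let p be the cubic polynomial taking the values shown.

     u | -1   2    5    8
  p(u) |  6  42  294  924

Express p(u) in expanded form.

Using the Lagrange interpolation formula with nodes -1, 2, 5, 8:
  L_0(u) = (u - 2)(u - 5)(u - 8) / -162
  L_1(u) = (u + 1)(u - 5)(u - 8) / 54
  L_2(u) = (u + 1)(u - 2)(u - 8) / -54
  L_3(u) = (u + 1)(u - 2)(u - 5) / 162
Then p(u) = 6·L_0(u) + 42·L_1(u) + 294·L_2(u) + 924·L_3(u).
Expanding and collecting terms gives p(u) = u^3 + 6u^2 + 3u + 4.
Check: p(-1) = 6. ✓

p(u) = u^3 + 6u^2 + 3u + 4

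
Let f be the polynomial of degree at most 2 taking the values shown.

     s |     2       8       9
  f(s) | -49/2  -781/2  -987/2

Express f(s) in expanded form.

Write f(s) = as^2 + bs + c. Substituting each data point gives a linear system:
  4a + 2b + c = -49/2
  64a + 8b + c = -781/2
  81a + 9b + c = -987/2
Solving the system yields a = -6, b = -1, c = 3/2.
So f(s) = -6s^2 - s + 3/2.
Check: f(2) = -49/2. ✓

f(s) = -6s^2 - s + 3/2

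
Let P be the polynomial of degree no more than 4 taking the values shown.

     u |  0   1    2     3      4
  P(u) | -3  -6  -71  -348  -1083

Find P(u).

Using the Lagrange interpolation formula with nodes 0, 1, 2, 3, 4:
  L_0(u) = (u - 1)(u - 2)(u - 3)(u - 4) / 24
  L_1(u) = u(u - 2)(u - 3)(u - 4) / -6
  L_2(u) = u(u - 1)(u - 3)(u - 4) / 4
  L_3(u) = u(u - 1)(u - 2)(u - 4) / -6
  L_4(u) = u(u - 1)(u - 2)(u - 3) / 24
Then P(u) = -3·L_0(u) - 6·L_1(u) - 71·L_2(u) - 348·L_3(u) - 1083·L_4(u).
Expanding and collecting terms gives P(u) = -4u^4 - u^3 + 2u - 3.
Check: P(4) = -1083. ✓

P(u) = -4u^4 - u^3 + 2u - 3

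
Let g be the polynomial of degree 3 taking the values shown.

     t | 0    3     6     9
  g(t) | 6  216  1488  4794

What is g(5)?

Write g(t) = at^3 + bt^2 + ct + d. Substituting each data point gives a linear system:
  d = 6
  27a + 9b + 3c + d = 216
  216a + 36b + 6c + d = 1488
  729a + 81b + 9c + d = 4794
Solving the system yields a = 6, b = 5, c = 1, d = 6.
So g(t) = 6t³ + 5t² + t + 6.
Then g(5) = 886.

886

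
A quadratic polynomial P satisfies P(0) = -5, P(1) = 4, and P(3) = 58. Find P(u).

P(u) = 6u^2 + 3u - 5

Using the Lagrange interpolation formula with nodes 0, 1, 3:
  L_0(u) = (u - 1)(u - 3) / 3
  L_1(u) = u(u - 3) / -2
  L_2(u) = u(u - 1) / 6
Then P(u) = -5·L_0(u) + 4·L_1(u) + 58·L_2(u).
Expanding and collecting terms gives P(u) = 6u² + 3u - 5.
Check: P(0) = -5. ✓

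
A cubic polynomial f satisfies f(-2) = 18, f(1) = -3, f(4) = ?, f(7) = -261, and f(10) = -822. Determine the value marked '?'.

On equispaced nodes a degree-3 polynomial has vanishing fourth forward difference, so
  f(-2) - 4·f(1) + 6·f(4) - 4·f(7) + f(10) = 0.
Substituting the known values and solving for f(4):
  6·f(4) = -252
  f(4) = -42.

-42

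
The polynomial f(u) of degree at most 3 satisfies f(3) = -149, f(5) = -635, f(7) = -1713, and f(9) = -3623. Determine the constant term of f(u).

Write f(u) = au^3 + bu^2 + cu + d. Substituting each data point gives a linear system:
  27a + 9b + 3c + d = -149
  125a + 25b + 5c + d = -635
  343a + 49b + 7c + d = -1713
  729a + 81b + 9c + d = -3623
Solving the system yields a = -5, b = 1, c = -6, d = -5.
So f(u) = -5u³ + u² - 6u - 5.
The constant term is -5.

-5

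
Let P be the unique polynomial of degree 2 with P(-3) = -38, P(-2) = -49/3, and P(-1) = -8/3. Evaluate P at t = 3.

Using the Lagrange interpolation formula with nodes -3, -2, -1:
  L_0(t) = (t + 2)(t + 1) / 2
  L_1(t) = (t + 3)(t + 1) / -1
  L_2(t) = (t + 3)(t + 2) / 2
Then P(t) = -38·L_0(t) - 49/3·L_1(t) - 8/3·L_2(t).
Expanding and collecting terms gives P(t) = -4t² + (5/3)t + 3.
Evaluating at t = 3: P(3) = -28.

-28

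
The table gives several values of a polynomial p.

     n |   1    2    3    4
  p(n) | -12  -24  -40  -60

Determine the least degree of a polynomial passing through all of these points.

Forward differences of the values at n = 1, 2, 3, 4:
  p  : -12  -24  -40  -60
  Δ  : -12  -16  -20
  Δ^2: -4  -4
  Δ^3: 0
The second differences are constant (-4) and nonzero, while all higher differences vanish, so the minimal degree is 2.

2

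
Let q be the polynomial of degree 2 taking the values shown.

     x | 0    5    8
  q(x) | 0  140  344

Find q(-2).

Using the Lagrange interpolation formula with nodes 0, 5, 8:
  L_0(x) = (x - 5)(x - 8) / 40
  L_1(x) = x(x - 8) / -15
  L_2(x) = x(x - 5) / 24
Then q(x) = 0·L_0(x) + 140·L_1(x) + 344·L_2(x).
Expanding and collecting terms gives q(x) = 5x² + 3x.
Evaluating at x = -2: q(-2) = 14.

14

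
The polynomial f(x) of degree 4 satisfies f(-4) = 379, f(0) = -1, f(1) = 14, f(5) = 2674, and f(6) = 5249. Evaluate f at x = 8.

Using the Lagrange interpolation formula with nodes -4, 0, 1, 5, 6:
  L_0(x) = x(x - 1)(x - 5)(x - 6) / 1800
  L_1(x) = (x + 4)(x - 1)(x - 5)(x - 6) / -120
  L_2(x) = (x + 4)x(x - 5)(x - 6) / 100
  L_3(x) = (x + 4)x(x - 1)(x - 6) / -180
  L_4(x) = (x + 4)x(x - 1)(x - 5) / 300
Then f(x) = 379·L_0(x) - 1·L_1(x) + 14·L_2(x) + 2674·L_3(x) + 5249·L_4(x).
Expanding and collecting terms gives f(x) = 3x⁴ + 6x³ + x² + 5x - 1.
Evaluating at x = 8: f(8) = 15463.

15463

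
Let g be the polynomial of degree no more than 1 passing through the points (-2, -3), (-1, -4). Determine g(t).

g(t) = -t - 5

Write g(t) = at + b. Substituting each data point gives a linear system:
  -2a + b = -3
  -a + b = -4
Solving the system yields a = -1, b = -5.
So g(t) = -t - 5.
Check: g(-2) = -3. ✓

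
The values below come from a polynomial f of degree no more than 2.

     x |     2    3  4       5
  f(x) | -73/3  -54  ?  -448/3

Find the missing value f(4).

On equispaced nodes a degree-2 polynomial has vanishing third forward difference, so
  - f(2) + 3·f(3) - 3·f(4) + f(5) = 0.
Substituting the known values and solving for f(4):
  -3·f(4) = 287
  f(4) = -287/3.

-287/3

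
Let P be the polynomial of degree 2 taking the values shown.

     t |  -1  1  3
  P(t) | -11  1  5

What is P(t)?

Write P(t) = at^2 + bt + c. Substituting each data point gives a linear system:
  a - b + c = -11
  a + b + c = 1
  9a + 3b + c = 5
Solving the system yields a = -1, b = 6, c = -4.
So P(t) = -t^2 + 6t - 4.
Check: P(1) = 1. ✓

P(t) = -t^2 + 6t - 4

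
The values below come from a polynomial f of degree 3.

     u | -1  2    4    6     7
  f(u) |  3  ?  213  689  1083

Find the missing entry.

33

The 4 known points determine the degree-3 polynomial uniquely.
Write f(u) = au^3 + bu^2 + cu + d. Substituting each data point gives a linear system:
  -a + b - c + d = 3
  64a + 16b + 4c + d = 213
  216a + 36b + 6c + d = 689
  343a + 49b + 7c + d = 1083
Solving the system yields a = 3, b = 1, c = 0, d = 5.
So f(u) = 3u³ + u² + 5.
Then f(2) = 33.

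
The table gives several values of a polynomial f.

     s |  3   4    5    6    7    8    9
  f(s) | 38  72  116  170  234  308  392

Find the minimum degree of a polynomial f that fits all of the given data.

2

Forward differences of the values at s = 3, 4, 5, 6, 7, 8, 9:
  f  : 38  72  116  170  234  308  392
  Δ  : 34  44  54  64  74  84
  Δ^2: 10  10  10  10  10
  Δ^3: 0  0  0  0
  Δ^4: 0  0  0
  Δ^5: 0  0
  Δ^6: 0
The second differences are constant (10) and nonzero, while all higher differences vanish, so the minimal degree is 2.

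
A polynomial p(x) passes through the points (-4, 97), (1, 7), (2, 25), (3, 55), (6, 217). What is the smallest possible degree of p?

2

Divided differences on the nodes -4, 1, 2, 3, 6:
  order 0: 97  7  25  55  217
  order 1: -18  18  30  54
  order 2: 6  6  6
  order 3: 0  0
  order 4: 0
The order-2 divided differences are all 6 (nonzero) and every higher order vanishes, so the data lies on a polynomial of degree exactly 2.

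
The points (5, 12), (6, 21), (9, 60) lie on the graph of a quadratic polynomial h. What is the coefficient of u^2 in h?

1

Write h(u) = au^2 + bu + c. Substituting each data point gives a linear system:
  25a + 5b + c = 12
  36a + 6b + c = 21
  81a + 9b + c = 60
Solving the system yields a = 1, b = -2, c = -3.
So h(u) = u^2 - 2u - 3.
The leading coefficient is 1.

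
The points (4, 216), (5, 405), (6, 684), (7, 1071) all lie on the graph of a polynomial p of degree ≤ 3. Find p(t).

p(t) = 3t^3 + 6t

Write p(t) = at^3 + bt^2 + ct + d. Substituting each data point gives a linear system:
  64a + 16b + 4c + d = 216
  125a + 25b + 5c + d = 405
  216a + 36b + 6c + d = 684
  343a + 49b + 7c + d = 1071
Solving the system yields a = 3, b = 0, c = 6, d = 0.
So p(t) = 3t³ + 6t.
Check: p(7) = 1071. ✓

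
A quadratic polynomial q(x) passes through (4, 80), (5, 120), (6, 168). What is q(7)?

224

Using the Lagrange interpolation formula with nodes 4, 5, 6:
  L_0(x) = (x - 5)(x - 6) / 2
  L_1(x) = (x - 4)(x - 6) / -1
  L_2(x) = (x - 4)(x - 5) / 2
Then q(x) = 80·L_0(x) + 120·L_1(x) + 168·L_2(x).
Expanding and collecting terms gives q(x) = 4x^2 + 4x.
Evaluating at x = 7: q(7) = 224.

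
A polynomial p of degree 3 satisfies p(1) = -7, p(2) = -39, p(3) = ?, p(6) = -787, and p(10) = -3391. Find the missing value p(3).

The 4 known points determine the degree-3 polynomial uniquely.
Write p(s) = as^3 + bs^2 + cs + d. Substituting each data point gives a linear system:
  a + b + c + d = -7
  8a + 4b + 2c + d = -39
  216a + 36b + 6c + d = -787
  1000a + 100b + 10c + d = -3391
Solving the system yields a = -3, b = -4, c = 1, d = -1.
So p(s) = -3s³ - 4s² + s - 1.
Then p(3) = -115.

-115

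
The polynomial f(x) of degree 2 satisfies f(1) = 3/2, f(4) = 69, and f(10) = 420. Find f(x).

Using the Lagrange interpolation formula with nodes 1, 4, 10:
  L_0(x) = (x - 4)(x - 10) / 27
  L_1(x) = (x - 1)(x - 10) / -18
  L_2(x) = (x - 1)(x - 4) / 54
Then f(x) = 3/2·L_0(x) + 69·L_1(x) + 420·L_2(x).
Expanding and collecting terms gives f(x) = 4x^2 + (5/2)x - 5.
Check: f(10) = 420. ✓

f(x) = 4x^2 + (5/2)x - 5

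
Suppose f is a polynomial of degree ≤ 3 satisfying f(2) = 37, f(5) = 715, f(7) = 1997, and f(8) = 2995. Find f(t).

f(t) = 6t^3 - t^2 - t - 5

Write f(t) = at^3 + bt^2 + ct + d. Substituting each data point gives a linear system:
  8a + 4b + 2c + d = 37
  125a + 25b + 5c + d = 715
  343a + 49b + 7c + d = 1997
  512a + 64b + 8c + d = 2995
Solving the system yields a = 6, b = -1, c = -1, d = -5.
So f(t) = 6t^3 - t^2 - t - 5.
Check: f(5) = 715. ✓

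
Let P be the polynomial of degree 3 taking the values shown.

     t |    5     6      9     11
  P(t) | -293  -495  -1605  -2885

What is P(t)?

P(t) = -2t^3 - 2t^2 + 2t - 3

Using the Lagrange interpolation formula with nodes 5, 6, 9, 11:
  L_0(t) = (t - 6)(t - 9)(t - 11) / -24
  L_1(t) = (t - 5)(t - 9)(t - 11) / 15
  L_2(t) = (t - 5)(t - 6)(t - 11) / -24
  L_3(t) = (t - 5)(t - 6)(t - 9) / 60
Then P(t) = -293·L_0(t) - 495·L_1(t) - 1605·L_2(t) - 2885·L_3(t).
Expanding and collecting terms gives P(t) = -2t^3 - 2t^2 + 2t - 3.
Check: P(6) = -495. ✓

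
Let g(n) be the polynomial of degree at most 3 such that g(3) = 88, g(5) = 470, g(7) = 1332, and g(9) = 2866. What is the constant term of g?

-5

Write g(n) = an^3 + bn^2 + cn + d. Substituting each data point gives a linear system:
  27a + 9b + 3c + d = 88
  125a + 25b + 5c + d = 470
  343a + 49b + 7c + d = 1332
  729a + 81b + 9c + d = 2866
Solving the system yields a = 4, b = 0, c = -5, d = -5.
So g(n) = 4n³ - 5n - 5.
The constant term is -5.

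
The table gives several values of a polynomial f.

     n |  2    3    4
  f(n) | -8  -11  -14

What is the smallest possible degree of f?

Forward differences of the values at n = 2, 3, 4:
  f  : -8  -11  -14
  Δ  : -3  -3
  Δ^2: 0
The first differences are constant (-3) and nonzero, while all higher differences vanish, so the minimal degree is 1.

1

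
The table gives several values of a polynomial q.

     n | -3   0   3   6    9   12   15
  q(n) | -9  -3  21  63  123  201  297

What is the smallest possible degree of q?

2

Forward differences of the values at n = -3, 0, 3, 6, 9, 12, 15:
  q  : -9  -3  21  63  123  201  297
  Δ  : 6  24  42  60  78  96
  Δ^2: 18  18  18  18  18
  Δ^3: 0  0  0  0
  Δ^4: 0  0  0
  Δ^5: 0  0
  Δ^6: 0
The second differences are constant (18) and nonzero, while all higher differences vanish, so the minimal degree is 2.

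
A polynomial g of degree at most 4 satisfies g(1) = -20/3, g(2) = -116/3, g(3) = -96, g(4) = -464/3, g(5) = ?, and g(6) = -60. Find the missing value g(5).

-500/3

On equispaced nodes a degree-4 polynomial has vanishing fifth forward difference, so
  - g(1) + 5·g(2) - 10·g(3) + 10·g(4) - 5·g(5) + g(6) = 0.
Substituting the known values and solving for g(5):
  -5·g(5) = 2500/3
  g(5) = -500/3.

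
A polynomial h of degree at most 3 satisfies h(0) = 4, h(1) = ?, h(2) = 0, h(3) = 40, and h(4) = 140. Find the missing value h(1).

-4

On equispaced nodes a degree-3 polynomial has vanishing fourth forward difference, so
  h(0) - 4·h(1) + 6·h(2) - 4·h(3) + h(4) = 0.
Substituting the known values and solving for h(1):
  -4·h(1) = 16
  h(1) = -4.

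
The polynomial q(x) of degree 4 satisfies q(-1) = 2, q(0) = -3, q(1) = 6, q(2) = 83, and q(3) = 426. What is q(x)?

Write q(x) = ax^4 + bx^3 + cx^2 + dx + e. Substituting each data point gives a linear system:
  a - b + c - d + e = 2
  e = -3
  a + b + c + d + e = 6
  16a + 8b + 4c + 2d + e = 83
  81a + 27b + 9c + 3d + e = 426
Solving the system yields a = 6, b = -3, c = 1, d = 5, e = -3.
So q(x) = 6x^4 - 3x^3 + x^2 + 5x - 3.
Check: q(1) = 6. ✓

q(x) = 6x^4 - 3x^3 + x^2 + 5x - 3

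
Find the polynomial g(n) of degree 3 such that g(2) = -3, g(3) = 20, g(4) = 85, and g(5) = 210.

Write g(n) = an^3 + bn^2 + cn + d. Substituting each data point gives a linear system:
  8a + 4b + 2c + d = -3
  27a + 9b + 3c + d = 20
  64a + 16b + 4c + d = 85
  125a + 25b + 5c + d = 210
Solving the system yields a = 3, b = -6, c = -4, d = 5.
So g(n) = 3n^3 - 6n^2 - 4n + 5.
Check: g(4) = 85. ✓

g(n) = 3n^3 - 6n^2 - 4n + 5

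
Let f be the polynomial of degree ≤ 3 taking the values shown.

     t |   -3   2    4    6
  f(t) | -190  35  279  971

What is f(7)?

Using the Lagrange interpolation formula with nodes -3, 2, 4, 6:
  L_0(t) = (t - 2)(t - 4)(t - 6) / -315
  L_1(t) = (t + 3)(t - 4)(t - 6) / 40
  L_2(t) = (t + 3)(t - 2)(t - 6) / -28
  L_3(t) = (t + 3)(t - 2)(t - 4) / 72
Then f(t) = -190·L_0(t) + 35·L_1(t) + 279·L_2(t) + 971·L_3(t).
Expanding and collecting terms gives f(t) = 5t³ - 4t² + 6t - 1.
Evaluating at t = 7: f(7) = 1560.

1560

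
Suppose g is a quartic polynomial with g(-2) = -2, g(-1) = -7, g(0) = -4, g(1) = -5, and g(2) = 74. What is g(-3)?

119

Forward differences of the values at n = -2, -1, 0, 1, 2:
  g  : -2  -7  -4  -5  74
  Δ  : -5  3  -1  79
  Δ^2: 8  -4  80
  Δ^3: -12  84
  Δ^4: 96
The fourth differences are constant, confirming degree 4.
Interpolating (Newton forward form) and evaluating at n = -3 gives g(-3) = 119.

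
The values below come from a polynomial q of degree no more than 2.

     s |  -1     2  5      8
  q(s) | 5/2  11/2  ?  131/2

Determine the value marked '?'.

53/2

The 3 known points determine the degree-2 polynomial uniquely.
Write q(s) = as^2 + bs + c. Substituting each data point gives a linear system:
  a - b + c = 5/2
  4a + 2b + c = 11/2
  64a + 8b + c = 131/2
Solving the system yields a = 1, b = 0, c = 3/2.
So q(s) = s² + 3/2.
Then q(5) = 53/2.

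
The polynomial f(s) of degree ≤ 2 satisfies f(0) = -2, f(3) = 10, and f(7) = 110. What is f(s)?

f(s) = 3s^2 - 5s - 2

Using the Lagrange interpolation formula with nodes 0, 3, 7:
  L_0(s) = (s - 3)(s - 7) / 21
  L_1(s) = s(s - 7) / -12
  L_2(s) = s(s - 3) / 28
Then f(s) = -2·L_0(s) + 10·L_1(s) + 110·L_2(s).
Expanding and collecting terms gives f(s) = 3s^2 - 5s - 2.
Check: f(0) = -2. ✓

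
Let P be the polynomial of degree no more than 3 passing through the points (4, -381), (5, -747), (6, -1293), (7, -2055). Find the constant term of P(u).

3

Write P(u) = au^3 + bu^2 + cu + d. Substituting each data point gives a linear system:
  64a + 16b + 4c + d = -381
  125a + 25b + 5c + d = -747
  216a + 36b + 6c + d = -1293
  343a + 49b + 7c + d = -2055
Solving the system yields a = -6, b = 0, c = 0, d = 3.
So P(u) = -6u^3 + 3.
The constant term is 3.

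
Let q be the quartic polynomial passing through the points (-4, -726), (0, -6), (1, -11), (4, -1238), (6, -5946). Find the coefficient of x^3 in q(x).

-4

Write q(x) = ax^4 + bx^3 + cx^2 + dx + e. Substituting each data point gives a linear system:
  256a - 64b + 16c - 4d + e = -726
  e = -6
  a + b + c + d + e = -11
  256a + 64b + 16c + 4d + e = -1238
  1296a + 216b + 36c + 6d + e = -5946
Solving the system yields a = -4, b = -4, c = 3, d = 0, e = -6.
So q(x) = -4x^4 - 4x^3 + 3x^2 - 6.
The coefficient of x^3 is -4.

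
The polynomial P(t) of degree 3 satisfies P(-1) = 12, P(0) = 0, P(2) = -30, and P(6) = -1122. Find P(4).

Write P(t) = at^3 + bt^2 + ct + d. Substituting each data point gives a linear system:
  -a + b - c + d = 12
  d = 0
  8a + 4b + 2c + d = -30
  216a + 36b + 6c + d = -1122
Solving the system yields a = -6, b = 5, c = -1, d = 0.
So P(t) = -6t³ + 5t² - t.
Then P(4) = -308.

-308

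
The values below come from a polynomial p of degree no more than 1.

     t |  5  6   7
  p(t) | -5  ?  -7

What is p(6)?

-6

The 2 known points determine the degree-1 polynomial uniquely.
Write p(t) = at + b. Substituting each data point gives a linear system:
  5a + b = -5
  7a + b = -7
Solving the system yields a = -1, b = 0.
So p(t) = -t.
Then p(6) = -6.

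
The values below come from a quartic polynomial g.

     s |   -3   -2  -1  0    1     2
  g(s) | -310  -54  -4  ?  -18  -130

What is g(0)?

On equispaced nodes a degree-4 polynomial has vanishing fifth forward difference, so
  - g(-3) + 5·g(-2) - 10·g(-1) + 10·g(0) - 5·g(1) + g(2) = 0.
Substituting the known values and solving for g(0):
  10·g(0) = -40
  g(0) = -4.

-4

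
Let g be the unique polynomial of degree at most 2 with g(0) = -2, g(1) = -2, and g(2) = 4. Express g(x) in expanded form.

g(x) = 3x^2 - 3x - 2

Write g(x) = ax^2 + bx + c. Substituting each data point gives a linear system:
  c = -2
  a + b + c = -2
  4a + 2b + c = 4
Solving the system yields a = 3, b = -3, c = -2.
So g(x) = 3x^2 - 3x - 2.
Check: g(2) = 4. ✓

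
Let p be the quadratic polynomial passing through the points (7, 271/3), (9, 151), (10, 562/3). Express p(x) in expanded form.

Write p(x) = ax^2 + bx + c. Substituting each data point gives a linear system:
  49a + 7b + c = 271/3
  81a + 9b + c = 151
  100a + 10b + c = 562/3
Solving the system yields a = 2, b = -5/3, c = 4.
So p(x) = 2x^2 - (5/3)x + 4.
Check: p(9) = 151. ✓

p(x) = 2x^2 - (5/3)x + 4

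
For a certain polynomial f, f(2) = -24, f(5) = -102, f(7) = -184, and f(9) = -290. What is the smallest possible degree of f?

Divided differences on the nodes 2, 5, 7, 9:
  order 0: -24  -102  -184  -290
  order 1: -26  -41  -53
  order 2: -3  -3
  order 3: 0
The order-2 divided differences are all -3 (nonzero) and every higher order vanishes, so the data lies on a polynomial of degree exactly 2.

2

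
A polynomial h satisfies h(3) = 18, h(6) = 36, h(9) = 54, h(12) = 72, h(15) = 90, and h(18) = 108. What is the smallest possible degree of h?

1

Forward differences of the values at x = 3, 6, 9, 12, 15, 18:
  h  : 18  36  54  72  90  108
  Δ  : 18  18  18  18  18
  Δ^2: 0  0  0  0
  Δ^3: 0  0  0
  Δ^4: 0  0
  Δ^5: 0
The first differences are constant (18) and nonzero, while all higher differences vanish, so the minimal degree is 1.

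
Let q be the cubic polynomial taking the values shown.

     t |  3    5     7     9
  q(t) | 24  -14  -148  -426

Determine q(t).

Write q(t) = at^3 + bt^2 + ct + d. Substituting each data point gives a linear system:
  27a + 9b + 3c + d = 24
  125a + 25b + 5c + d = -14
  343a + 49b + 7c + d = -148
  729a + 81b + 9c + d = -426
Solving the system yields a = -1, b = 3, c = 6, d = 6.
So q(t) = -t^3 + 3t^2 + 6t + 6.
Check: q(5) = -14. ✓

q(t) = -t^3 + 3t^2 + 6t + 6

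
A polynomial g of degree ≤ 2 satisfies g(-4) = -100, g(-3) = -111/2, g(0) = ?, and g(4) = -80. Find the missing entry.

The 3 known points determine the degree-2 polynomial uniquely.
Write g(s) = as^2 + bs + c. Substituting each data point gives a linear system:
  16a - 4b + c = -100
  9a - 3b + c = -111/2
  16a + 4b + c = -80
Solving the system yields a = -6, b = 5/2, c = 6.
So g(s) = -6s^2 + (5/2)s + 6.
Then g(0) = 6.

6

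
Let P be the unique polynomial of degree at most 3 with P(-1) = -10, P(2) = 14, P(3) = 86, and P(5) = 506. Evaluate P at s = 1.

Write P(s) = as^3 + bs^2 + cs + d. Substituting each data point gives a linear system:
  -a + b - c + d = -10
  8a + 4b + 2c + d = 14
  27a + 9b + 3c + d = 86
  125a + 25b + 5c + d = 506
Solving the system yields a = 5, b = -4, c = -3, d = -4.
So P(s) = 5s^3 - 4s^2 - 3s - 4.
Then P(1) = -6.

-6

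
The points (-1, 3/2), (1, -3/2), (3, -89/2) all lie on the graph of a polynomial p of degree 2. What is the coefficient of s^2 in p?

-5

Write p(s) = as^2 + bs + c. Substituting each data point gives a linear system:
  a - b + c = 3/2
  a + b + c = -3/2
  9a + 3b + c = -89/2
Solving the system yields a = -5, b = -3/2, c = 5.
So p(s) = -5s² - (3/2)s + 5.
The leading coefficient is -5.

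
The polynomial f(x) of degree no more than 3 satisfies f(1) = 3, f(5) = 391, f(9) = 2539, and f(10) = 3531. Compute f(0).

Using the Lagrange interpolation formula with nodes 1, 5, 9, 10:
  L_0(x) = (x - 5)(x - 9)(x - 10) / -288
  L_1(x) = (x - 1)(x - 9)(x - 10) / 80
  L_2(x) = (x - 1)(x - 5)(x - 10) / -32
  L_3(x) = (x - 1)(x - 5)(x - 9) / 45
Then f(x) = 3·L_0(x) + 391·L_1(x) + 2539·L_2(x) + 3531·L_3(x).
Expanding and collecting terms gives f(x) = 4x^3 - 5x^2 + 3x + 1.
Evaluating at x = 0: f(0) = 1.

1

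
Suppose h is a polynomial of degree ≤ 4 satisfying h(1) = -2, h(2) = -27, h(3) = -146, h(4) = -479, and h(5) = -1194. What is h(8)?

-8031

Forward differences of the values at u = 1, 2, 3, 4, 5:
  h  : -2  -27  -146  -479  -1194
  Δ  : -25  -119  -333  -715
  Δ^2: -94  -214  -382
  Δ^3: -120  -168
  Δ^4: -48
The fourth differences are constant, confirming degree 4.
Interpolating (Newton forward form) and evaluating at u = 8 gives h(8) = -8031.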